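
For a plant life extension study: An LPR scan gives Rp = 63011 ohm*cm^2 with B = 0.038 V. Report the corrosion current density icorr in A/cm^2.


Apply the Stern-Geary relation: icorr = B / Rp
icorr = 0.038 / 63011 = 6.031×10^-7 A/cm^2

6.031×10^-7 A/cm^2


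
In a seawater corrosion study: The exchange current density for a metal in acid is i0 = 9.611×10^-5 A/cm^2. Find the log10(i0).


i0 = 9.611×10^-5 A/cm^2
log10(i0) = -4.017

-4.017


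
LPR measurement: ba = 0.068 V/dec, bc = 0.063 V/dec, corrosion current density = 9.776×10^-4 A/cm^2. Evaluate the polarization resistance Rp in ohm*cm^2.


Apply the Stern-Geary equation: Rp = ba*bc / (2.303*icorr*(ba+bc))
ba*bc = 0.068*0.063 = 0.004284
ba+bc = 0.131; 2.303*icorr*(ba+bc) = 2.303*9.776×10^-4*0.131 = 2.9493508×10^-4
Rp = 0.004284 / 2.9493508×10^-4 = 14.5 ohm*cm^2

14.5 ohm*cm^2


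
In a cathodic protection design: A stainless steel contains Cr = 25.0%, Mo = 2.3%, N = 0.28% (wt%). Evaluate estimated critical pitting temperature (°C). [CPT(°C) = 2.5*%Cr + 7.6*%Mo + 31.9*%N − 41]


Apply the ASTM G48 empirical CPT estimate: CPT(°C) = 2.5*%Cr + 7.6*%Mo + 31.9*%N − 41
2.5*25.0 = 62.5; 7.6*2.3 = 17.48; 31.9*0.28 = 8.932
CPT = 62.5 + 17.48 + 8.932 − 41 = 47.912 °C
Rounded to 0.1 °C: CPT ≈ 47.9 °C

47.9 °C


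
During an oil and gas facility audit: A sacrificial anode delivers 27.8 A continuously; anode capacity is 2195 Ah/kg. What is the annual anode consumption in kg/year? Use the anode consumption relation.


Annual consumption = current * hours per year / capacity
Rate = 27.8 * 8760 / 2195 = 110.9 kg/year

110.9 kg/year


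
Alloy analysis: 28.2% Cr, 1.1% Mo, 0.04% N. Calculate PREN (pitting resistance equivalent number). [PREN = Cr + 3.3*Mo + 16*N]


Apply the PREN formula: PREN = Cr + 3.3*Mo + 16*N
PREN = 28.2 + 3.3*1.1 + 16*0.04
PREN = 28.2 + 3.63 + 0.64 = 32.47

32.47


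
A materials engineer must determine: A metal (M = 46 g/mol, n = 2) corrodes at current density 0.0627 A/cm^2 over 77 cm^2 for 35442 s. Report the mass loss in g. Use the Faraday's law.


Apply Faraday's law: m = i*A*t*M / (n*F)
Total charge passed Q = i*A*t = 0.0627*77*35442 = 171110.4318 C
m = Q*M/(n*F) = 171110.4318*46/(2*96485) = 40.78914 g

40.78914 g


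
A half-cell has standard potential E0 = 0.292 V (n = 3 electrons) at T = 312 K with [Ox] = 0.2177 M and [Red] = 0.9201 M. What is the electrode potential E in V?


Apply the Nernst equation: E = E0 + (RT/nF)*ln([Ox]/[Red])
Step 1: RT/nF = 8.314*312/(3*96485) = 0.00896156 V
Step 2: [Ox]/[Red] = 0.2177/0.9201 = 0.236605
Step 3: ln(0.236605) = -1.441363
Step 4: correction = 0.00896156 * -1.441363 = -0.013 V
E = 0.292 + -0.013 = 0.279 V

0.279 V


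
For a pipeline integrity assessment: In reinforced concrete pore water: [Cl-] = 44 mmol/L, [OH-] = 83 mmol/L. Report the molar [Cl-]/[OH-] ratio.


Threshold parameter = [Cl-] / [OH-] (molar basis; both in mmol/L, so units cancel)
Ratio = 44 / 83 = 0.53

0.53


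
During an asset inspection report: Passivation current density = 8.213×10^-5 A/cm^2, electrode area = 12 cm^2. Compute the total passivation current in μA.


I = i_pass * A, then convert A → μA (×10^6)
I = 8.213×10^-5 * 12 * 10^6 = 985.56 μA

985.56 μA


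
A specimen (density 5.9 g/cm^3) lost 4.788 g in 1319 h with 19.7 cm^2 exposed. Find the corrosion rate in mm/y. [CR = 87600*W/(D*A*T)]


Apply the mm/y weight-loss relation: CR = 87600 * W / (D * A * T)
Numerator: 87600 * 4.788 = 419428.8
Denominator: 5.9 * 19.7 * 1319 = 153307.37
CR = 419428.8 / 153307.37 = 2.73587 mm/y

2.73587 mm/y


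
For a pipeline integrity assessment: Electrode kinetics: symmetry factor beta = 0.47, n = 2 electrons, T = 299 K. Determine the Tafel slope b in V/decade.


Apply the Tafel slope relation: b = 2.303*R*T/(beta*n*F)
Numerator: 2.303 * 8.314 * 299 = 5725.0
Denominator: 0.47 * 2 * 96485 = 90695.9
b = 5725.0 / 90695.9 = 0.0631 V/decade

0.0631 V/decade


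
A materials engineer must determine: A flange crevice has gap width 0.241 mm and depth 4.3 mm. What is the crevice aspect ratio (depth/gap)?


Aspect ratio = depth / gap
Ratio = 4.3 / 0.241 = 17.8

17.8


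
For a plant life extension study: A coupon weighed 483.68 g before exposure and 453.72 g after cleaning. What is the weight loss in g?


Weight loss = initial − final
WL = 483.68 − 453.72 = 29.96 g

29.96 g


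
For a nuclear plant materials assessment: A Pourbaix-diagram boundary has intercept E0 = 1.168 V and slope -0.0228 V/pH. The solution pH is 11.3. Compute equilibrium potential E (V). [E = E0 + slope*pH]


Apply the Pourbaix line equation: E = E0 + slope*pH
E = 1.168 + (-0.0228)*11.3 = 1.168 + (-0.25764) = 0.91036 V
Rounded to 3 decimal places: E = 0.910 V

0.910 V


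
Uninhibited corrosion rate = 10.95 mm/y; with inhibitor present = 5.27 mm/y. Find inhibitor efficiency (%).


Apply the inhibitor-efficiency definition: IE = (CR_blank − CR_inh)/CR_blank × 100
IE = (10.95 − 5.27) / 10.95 × 100
IE = 5.68 / 10.95 × 100 = 51.9 %

51.9 %


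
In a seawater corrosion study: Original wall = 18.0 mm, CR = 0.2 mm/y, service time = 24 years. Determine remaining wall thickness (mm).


Remaining wall = original − CR × time
t = 18.0 − 0.2*24 = 18.0 − 4.8 = 13.2 mm

13.2 mm


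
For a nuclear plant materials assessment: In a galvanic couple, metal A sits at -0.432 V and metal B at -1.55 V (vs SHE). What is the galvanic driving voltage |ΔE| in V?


Driving voltage is the absolute potential difference.
|ΔE| = |-0.432 − (-1.55)| = 1.118 V

1.118 V


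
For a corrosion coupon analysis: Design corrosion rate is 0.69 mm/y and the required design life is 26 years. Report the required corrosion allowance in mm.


Corrosion allowance = CR × design life
CA = 0.69 * 26 = 17.94 mm

17.94 mm


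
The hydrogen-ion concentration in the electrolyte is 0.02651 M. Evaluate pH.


pH = −log10[H+]
pH = −log10(0.02651) = 1.58

1.58


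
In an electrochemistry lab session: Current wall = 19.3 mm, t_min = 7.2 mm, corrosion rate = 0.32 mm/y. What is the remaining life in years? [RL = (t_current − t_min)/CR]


Apply the remaining-life relation: RL = (t_current − t_min) / CR
RL = (19.3 − 7.2) / 0.32 = 12.1 / 0.32 = 37.8 years

37.8 years


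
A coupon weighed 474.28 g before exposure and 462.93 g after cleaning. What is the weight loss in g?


Weight loss = initial − final
WL = 474.28 − 462.93 = 11.35 g

11.35 g


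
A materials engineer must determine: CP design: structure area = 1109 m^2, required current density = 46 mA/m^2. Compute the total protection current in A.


I = area * current density, then convert mA → A (÷1000)
I = 1109 * 46 / 1000 = 51.01 A

51.01 A


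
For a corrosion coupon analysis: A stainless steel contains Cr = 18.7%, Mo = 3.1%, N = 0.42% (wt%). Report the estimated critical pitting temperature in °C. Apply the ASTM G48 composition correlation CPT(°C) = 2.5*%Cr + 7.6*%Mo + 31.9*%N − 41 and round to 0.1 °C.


Apply the ASTM G48 empirical CPT estimate: CPT(°C) = 2.5*%Cr + 7.6*%Mo + 31.9*%N − 41
2.5*18.7 = 46.75; 7.6*3.1 = 23.56; 31.9*0.42 = 13.398
CPT = 46.75 + 23.56 + 13.398 − 41 = 42.708 °C
Rounded to 0.1 °C: CPT ≈ 42.7 °C

42.7 °C


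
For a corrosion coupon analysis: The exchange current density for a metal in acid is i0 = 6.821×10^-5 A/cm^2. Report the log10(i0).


i0 = 6.821×10^-5 A/cm^2
log10(i0) = -4.166

-4.166


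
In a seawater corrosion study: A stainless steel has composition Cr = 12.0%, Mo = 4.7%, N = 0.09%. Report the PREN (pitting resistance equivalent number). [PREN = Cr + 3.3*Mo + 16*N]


Apply the PREN formula: PREN = Cr + 3.3*Mo + 16*N
PREN = 12.0 + 3.3*4.7 + 16*0.09
PREN = 12.0 + 15.51 + 1.44 = 28.95

28.95


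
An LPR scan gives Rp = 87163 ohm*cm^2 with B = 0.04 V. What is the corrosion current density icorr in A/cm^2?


Apply the Stern-Geary relation: icorr = B / Rp
icorr = 0.04 / 87163 = 4.589×10^-7 A/cm^2

4.589×10^-7 A/cm^2


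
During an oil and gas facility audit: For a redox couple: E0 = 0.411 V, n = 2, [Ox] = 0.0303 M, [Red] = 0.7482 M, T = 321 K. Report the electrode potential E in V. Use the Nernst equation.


Apply the Nernst equation: E = E0 + (RT/nF)*ln([Ox]/[Red])
Step 1: RT/nF = 8.314*321/(2*96485) = 0.0138301 V
Step 2: [Ox]/[Red] = 0.0303/0.7482 = 0.040497
Step 3: ln(0.040497) = -3.206527
Step 4: correction = 0.0138301 * -3.206527 = -0.0443 V
E = 0.411 + -0.0443 = 0.3667 V

0.3667 V


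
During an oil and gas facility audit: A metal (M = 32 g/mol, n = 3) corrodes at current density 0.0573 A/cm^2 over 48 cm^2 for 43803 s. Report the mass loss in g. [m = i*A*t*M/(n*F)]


Apply Faraday's law: m = i*A*t*M / (n*F)
Total charge passed Q = i*A*t = 0.0573*48*43803 = 120475.7712 C
m = Q*M/(n*F) = 120475.7712*32/(3*96485) = 13.31891 g

13.31891 g


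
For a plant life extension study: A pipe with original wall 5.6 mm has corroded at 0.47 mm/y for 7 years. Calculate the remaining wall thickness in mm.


Remaining wall = original − CR × time
t = 5.6 − 0.47*7 = 5.6 − 3.29 = 2.31 mm

2.31 mm


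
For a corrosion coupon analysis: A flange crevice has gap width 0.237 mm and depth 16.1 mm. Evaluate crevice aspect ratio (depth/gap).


Aspect ratio = depth / gap
Ratio = 16.1 / 0.237 = 67.9

67.9


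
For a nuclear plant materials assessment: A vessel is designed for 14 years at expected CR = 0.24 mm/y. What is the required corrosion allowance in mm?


Corrosion allowance = CR × design life
CA = 0.24 * 14 = 3.36 mm

3.36 mm


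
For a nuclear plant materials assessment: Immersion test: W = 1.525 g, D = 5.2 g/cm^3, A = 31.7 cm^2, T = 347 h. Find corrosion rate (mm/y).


Apply the mm/y weight-loss relation: CR = 87600 * W / (D * A * T)
Numerator: 87600 * 1.525 = 133590.0
Denominator: 5.2 * 31.7 * 347 = 57199.48
CR = 133590.0 / 57199.48 = 2.33551 mm/y

2.33551 mm/y


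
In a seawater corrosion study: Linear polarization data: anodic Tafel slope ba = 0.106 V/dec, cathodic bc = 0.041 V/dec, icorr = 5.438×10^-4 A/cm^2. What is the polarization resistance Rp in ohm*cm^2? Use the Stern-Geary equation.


Apply the Stern-Geary equation: Rp = ba*bc / (2.303*icorr*(ba+bc))
ba*bc = 0.106*0.041 = 0.004346
ba+bc = 0.147; 2.303*icorr*(ba+bc) = 2.303*5.438×10^-4*0.147 = 1.840986×10^-4
Rp = 0.004346 / 1.840986×10^-4 = 23.6 ohm*cm^2

23.6 ohm*cm^2


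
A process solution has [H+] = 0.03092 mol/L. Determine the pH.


pH = −log10[H+]
pH = −log10(0.03092) = 1.51

1.51


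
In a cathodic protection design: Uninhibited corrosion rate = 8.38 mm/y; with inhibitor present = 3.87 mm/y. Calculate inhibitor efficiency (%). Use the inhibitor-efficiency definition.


Apply the inhibitor-efficiency definition: IE = (CR_blank − CR_inh)/CR_blank × 100
IE = (8.38 − 3.87) / 8.38 × 100
IE = 4.51 / 8.38 × 100 = 53.8 %

53.8 %


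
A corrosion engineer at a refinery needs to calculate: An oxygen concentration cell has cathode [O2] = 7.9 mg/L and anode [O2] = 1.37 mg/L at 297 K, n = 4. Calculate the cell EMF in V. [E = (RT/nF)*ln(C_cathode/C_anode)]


Apply the Nernst concentration-cell relation: E = (RT/nF)*ln(C_cathode/C_anode)
RT/nF = 8.314*297/(4*96485) = 0.00639804 V
ln(7.9/1.37) = 1.75205
E = 0.00639804 * 1.75205 = 0.01121 V

0.01121 V


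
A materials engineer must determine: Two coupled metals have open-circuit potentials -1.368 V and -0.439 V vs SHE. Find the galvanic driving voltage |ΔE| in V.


Driving voltage is the absolute potential difference.
|ΔE| = |-1.368 − (-0.439)| = 0.929 V

0.929 V


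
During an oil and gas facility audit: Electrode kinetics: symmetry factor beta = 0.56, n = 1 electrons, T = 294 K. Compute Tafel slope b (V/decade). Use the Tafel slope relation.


Apply the Tafel slope relation: b = 2.303*R*T/(beta*n*F)
Numerator: 2.303 * 8.314 * 294 = 5629.26
Denominator: 0.56 * 1 * 96485 = 54031.6
b = 5629.26 / 54031.6 = 0.1042 V/decade

0.1042 V/decade


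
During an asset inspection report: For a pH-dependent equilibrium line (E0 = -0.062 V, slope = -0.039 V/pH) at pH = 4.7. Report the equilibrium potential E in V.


Apply the Pourbaix line equation: E = E0 + slope*pH
E = -0.062 + (-0.039)*4.7 = -0.062 + (-0.1833) = -0.2453 V
Rounded to 4 decimal places: E = -0.2453 V

-0.2453 V


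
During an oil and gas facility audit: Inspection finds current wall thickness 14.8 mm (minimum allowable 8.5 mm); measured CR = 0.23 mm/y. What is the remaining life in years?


Apply the remaining-life relation: RL = (t_current − t_min) / CR
RL = (14.8 − 8.5) / 0.23 = 6.3 / 0.23 = 27.4 years

27.4 years


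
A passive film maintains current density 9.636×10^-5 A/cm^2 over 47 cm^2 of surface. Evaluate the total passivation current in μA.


I = i_pass * A, then convert A → μA (×10^6)
I = 9.636×10^-5 * 47 * 10^6 = 4528.92 μA

4528.92 μA


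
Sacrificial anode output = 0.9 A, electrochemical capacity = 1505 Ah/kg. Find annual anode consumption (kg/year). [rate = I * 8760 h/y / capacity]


Annual consumption = current * hours per year / capacity
Rate = 0.9 * 8760 / 1505 = 5.2 kg/year

5.2 kg/year


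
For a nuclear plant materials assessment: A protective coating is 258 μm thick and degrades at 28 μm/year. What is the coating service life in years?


Service life = thickness / degradation rate
Life = 258 / 28 = 9.2 years

9.2 years


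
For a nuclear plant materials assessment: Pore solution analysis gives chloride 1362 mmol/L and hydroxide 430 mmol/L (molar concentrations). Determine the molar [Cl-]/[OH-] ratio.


Threshold parameter = [Cl-] / [OH-] (molar basis; both in mmol/L, so units cancel)
Ratio = 1362 / 430 = 3.17

3.17


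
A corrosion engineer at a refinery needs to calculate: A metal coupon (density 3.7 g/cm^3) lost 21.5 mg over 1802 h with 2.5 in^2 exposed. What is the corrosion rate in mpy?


Apply the mpy weight-loss relation: CR = 534 * W / (D * A * T)
Numerator: 534 * 21.5 = 11481.0
Denominator: 3.7 * 2.5 * 1802 = 16668.5
CR = 11481.0 / 16668.5 = 0.68878 mpy

0.68878 mpy


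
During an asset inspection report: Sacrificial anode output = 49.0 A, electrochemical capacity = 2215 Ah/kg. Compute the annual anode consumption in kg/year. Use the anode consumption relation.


Annual consumption = current * hours per year / capacity
Rate = 49.0 * 8760 / 2215 = 193.8 kg/year

193.8 kg/year


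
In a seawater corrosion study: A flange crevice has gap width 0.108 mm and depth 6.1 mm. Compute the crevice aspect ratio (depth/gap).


Aspect ratio = depth / gap
Ratio = 6.1 / 0.108 = 56.5

56.5


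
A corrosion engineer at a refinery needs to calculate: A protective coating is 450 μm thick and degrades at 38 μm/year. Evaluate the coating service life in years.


Service life = thickness / degradation rate
Life = 450 / 38 = 11.8 years

11.8 years


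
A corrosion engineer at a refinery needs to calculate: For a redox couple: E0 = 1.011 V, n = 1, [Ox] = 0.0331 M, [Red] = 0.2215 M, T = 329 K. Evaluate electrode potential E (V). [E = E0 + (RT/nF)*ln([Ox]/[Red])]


Apply the Nernst equation: E = E0 + (RT/nF)*ln([Ox]/[Red])
Step 1: RT/nF = 8.314*329/(1*96485) = 0.02834955 V
Step 2: [Ox]/[Red] = 0.0331/0.2215 = 0.149436
Step 3: ln(0.149436) = -1.900887
Step 4: correction = 0.02834955 * -1.900887 = -0.054 V
E = 1.011 + -0.054 = 0.957 V

0.957 V


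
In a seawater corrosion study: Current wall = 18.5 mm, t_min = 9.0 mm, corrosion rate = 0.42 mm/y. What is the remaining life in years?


Apply the remaining-life relation: RL = (t_current − t_min) / CR
RL = (18.5 − 9.0) / 0.42 = 9.5 / 0.42 = 22.6 years

22.6 years


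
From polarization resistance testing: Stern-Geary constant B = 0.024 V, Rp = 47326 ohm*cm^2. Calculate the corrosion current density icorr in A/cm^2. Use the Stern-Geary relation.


Apply the Stern-Geary relation: icorr = B / Rp
icorr = 0.024 / 47326 = 5.071×10^-7 A/cm^2

5.071×10^-7 A/cm^2


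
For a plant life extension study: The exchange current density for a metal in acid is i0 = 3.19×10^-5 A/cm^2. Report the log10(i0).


i0 = 3.19×10^-5 A/cm^2
log10(i0) = -4.496

-4.496


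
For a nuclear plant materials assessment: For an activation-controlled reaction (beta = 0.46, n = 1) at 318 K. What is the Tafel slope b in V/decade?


Apply the Tafel slope relation: b = 2.303*R*T/(beta*n*F)
Numerator: 2.303 * 8.314 * 318 = 6088.79
Denominator: 0.46 * 1 * 96485 = 44383.1
b = 6088.79 / 44383.1 = 0.1372 V/decade

0.1372 V/decade


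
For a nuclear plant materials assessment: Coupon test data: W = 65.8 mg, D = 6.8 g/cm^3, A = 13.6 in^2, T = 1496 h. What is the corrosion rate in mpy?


Apply the mpy weight-loss relation: CR = 534 * W / (D * A * T)
Numerator: 534 * 65.8 = 35137.2
Denominator: 6.8 * 13.6 * 1496 = 138350.08
CR = 35137.2 / 138350.08 = 0.25397 mpy

0.25397 mpy


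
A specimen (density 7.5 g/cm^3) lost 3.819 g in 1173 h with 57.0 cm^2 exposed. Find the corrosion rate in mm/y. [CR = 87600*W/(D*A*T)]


Apply the mm/y weight-loss relation: CR = 87600 * W / (D * A * T)
Numerator: 87600 * 3.819 = 334544.4
Denominator: 7.5 * 57.0 * 1173 = 501457.5
CR = 334544.4 / 501457.5 = 0.667144 mm/y

0.667144 mm/y


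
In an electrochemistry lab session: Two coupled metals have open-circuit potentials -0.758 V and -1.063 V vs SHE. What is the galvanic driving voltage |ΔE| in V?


Driving voltage is the absolute potential difference.
|ΔE| = |-0.758 − (-1.063)| = 0.305 V

0.305 V


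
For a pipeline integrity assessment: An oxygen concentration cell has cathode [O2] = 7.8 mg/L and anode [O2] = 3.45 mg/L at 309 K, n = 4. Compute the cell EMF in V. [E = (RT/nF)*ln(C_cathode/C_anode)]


Apply the Nernst concentration-cell relation: E = (RT/nF)*ln(C_cathode/C_anode)
RT/nF = 8.314*309/(4*96485) = 0.00665654 V
ln(7.8/3.45) = 0.81575
E = 0.00665654 * 0.81575 = 0.00543 V

0.00543 V


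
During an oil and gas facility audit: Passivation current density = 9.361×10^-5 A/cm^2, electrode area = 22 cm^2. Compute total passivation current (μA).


I = i_pass * A, then convert A → μA (×10^6)
I = 9.361×10^-5 * 22 * 10^6 = 2059.42 μA

2059.42 μA


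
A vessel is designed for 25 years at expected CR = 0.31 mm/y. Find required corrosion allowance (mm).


Corrosion allowance = CR × design life
CA = 0.31 * 25 = 7.75 mm

7.75 mm


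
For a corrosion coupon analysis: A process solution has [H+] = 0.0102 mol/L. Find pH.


pH = −log10[H+]
pH = −log10(0.0102) = 1.99

1.99


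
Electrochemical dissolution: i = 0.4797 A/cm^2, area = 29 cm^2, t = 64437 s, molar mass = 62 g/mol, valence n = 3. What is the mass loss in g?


Apply Faraday's law: m = i*A*t*M / (n*F)
Total charge passed Q = i*A*t = 0.4797*29*64437 = 896402.4381 C
m = Q*M/(n*F) = 896402.4381*62/(3*96485) = 192.0055 g

192.0055 g


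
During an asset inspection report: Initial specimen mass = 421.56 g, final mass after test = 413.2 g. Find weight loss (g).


Weight loss = initial − final
WL = 421.56 − 413.2 = 8.36 g

8.36 g


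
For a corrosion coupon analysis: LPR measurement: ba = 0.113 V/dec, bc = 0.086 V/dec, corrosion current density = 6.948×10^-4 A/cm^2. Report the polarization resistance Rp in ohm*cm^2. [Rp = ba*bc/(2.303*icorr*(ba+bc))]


Apply the Stern-Geary equation: Rp = ba*bc / (2.303*icorr*(ba+bc))
ba*bc = 0.113*0.086 = 0.009718
ba+bc = 0.199; 2.303*icorr*(ba+bc) = 2.303*6.948×10^-4*0.199 = 3.1842476×10^-4
Rp = 0.009718 / 3.1842476×10^-4 = 30.5 ohm*cm^2

30.5 ohm*cm^2


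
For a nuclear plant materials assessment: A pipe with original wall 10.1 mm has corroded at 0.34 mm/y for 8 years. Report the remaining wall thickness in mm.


Remaining wall = original − CR × time
t = 10.1 − 0.34*8 = 10.1 − 2.72 = 7.38 mm

7.38 mm


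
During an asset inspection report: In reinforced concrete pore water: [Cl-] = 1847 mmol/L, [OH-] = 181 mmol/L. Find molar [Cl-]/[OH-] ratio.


Threshold parameter = [Cl-] / [OH-] (molar basis; both in mmol/L, so units cancel)
Ratio = 1847 / 181 = 10.2

10.2


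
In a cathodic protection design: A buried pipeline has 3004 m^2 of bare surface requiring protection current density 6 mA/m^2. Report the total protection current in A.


I = area * current density, then convert mA → A (÷1000)
I = 3004 * 6 / 1000 = 18.02 A

18.02 A


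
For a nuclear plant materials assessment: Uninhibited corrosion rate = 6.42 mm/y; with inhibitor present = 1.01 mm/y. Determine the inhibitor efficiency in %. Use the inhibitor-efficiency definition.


Apply the inhibitor-efficiency definition: IE = (CR_blank − CR_inh)/CR_blank × 100
IE = (6.42 − 1.01) / 6.42 × 100
IE = 5.41 / 6.42 × 100 = 84.3 %

84.3 %


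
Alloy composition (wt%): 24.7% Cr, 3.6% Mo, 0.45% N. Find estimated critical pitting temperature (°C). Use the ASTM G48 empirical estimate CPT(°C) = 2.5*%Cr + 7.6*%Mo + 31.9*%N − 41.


Apply the ASTM G48 empirical CPT estimate: CPT(°C) = 2.5*%Cr + 7.6*%Mo + 31.9*%N − 41
2.5*24.7 = 61.75; 7.6*3.6 = 27.36; 31.9*0.45 = 14.355
CPT = 61.75 + 27.36 + 14.355 − 41 = 62.465 °C
Rounded to 0.1 °C: CPT ≈ 62.5 °C

62.5 °C


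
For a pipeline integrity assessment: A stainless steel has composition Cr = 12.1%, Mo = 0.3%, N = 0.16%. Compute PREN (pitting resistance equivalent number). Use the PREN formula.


Apply the PREN formula: PREN = Cr + 3.3*Mo + 16*N
PREN = 12.1 + 3.3*0.3 + 16*0.16
PREN = 12.1 + 0.99 + 2.56 = 15.65

15.65


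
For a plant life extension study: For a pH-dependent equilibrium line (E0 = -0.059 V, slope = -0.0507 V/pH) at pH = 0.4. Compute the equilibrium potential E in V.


Apply the Pourbaix line equation: E = E0 + slope*pH
E = -0.059 + (-0.0507)*0.4 = -0.059 + (-0.02028) = -0.07928 V
Rounded to 3 decimal places: E = -0.079 V

-0.079 V


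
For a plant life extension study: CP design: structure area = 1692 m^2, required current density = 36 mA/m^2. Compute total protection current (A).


I = area * current density, then convert mA → A (÷1000)
I = 1692 * 36 / 1000 = 60.91 A

60.91 A


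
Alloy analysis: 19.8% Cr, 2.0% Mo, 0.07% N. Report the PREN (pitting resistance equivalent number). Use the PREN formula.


Apply the PREN formula: PREN = Cr + 3.3*Mo + 16*N
PREN = 19.8 + 3.3*2.0 + 16*0.07
PREN = 19.8 + 6.6 + 1.12 = 27.52

27.52


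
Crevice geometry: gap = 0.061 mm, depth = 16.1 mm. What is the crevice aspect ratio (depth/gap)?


Aspect ratio = depth / gap
Ratio = 16.1 / 0.061 = 263.9

263.9


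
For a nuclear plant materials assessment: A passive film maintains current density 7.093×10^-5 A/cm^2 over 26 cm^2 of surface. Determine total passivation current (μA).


I = i_pass * A, then convert A → μA (×10^6)
I = 7.093×10^-5 * 26 * 10^6 = 1844.18 μA

1844.18 μA


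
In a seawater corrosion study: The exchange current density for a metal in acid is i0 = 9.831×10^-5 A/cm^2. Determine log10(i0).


i0 = 9.831×10^-5 A/cm^2
log10(i0) = -4.007

-4.007


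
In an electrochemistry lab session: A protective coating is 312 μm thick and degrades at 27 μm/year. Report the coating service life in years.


Service life = thickness / degradation rate
Life = 312 / 27 = 11.6 years

11.6 years


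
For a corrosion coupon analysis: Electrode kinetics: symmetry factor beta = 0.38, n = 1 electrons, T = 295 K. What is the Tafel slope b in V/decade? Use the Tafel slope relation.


Apply the Tafel slope relation: b = 2.303*R*T/(beta*n*F)
Numerator: 2.303 * 8.314 * 295 = 5648.41
Denominator: 0.38 * 1 * 96485 = 36664.3
b = 5648.41 / 36664.3 = 0.154 V/decade

0.154 V/decade


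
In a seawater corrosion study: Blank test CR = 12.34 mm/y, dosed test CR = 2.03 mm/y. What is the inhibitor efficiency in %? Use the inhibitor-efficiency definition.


Apply the inhibitor-efficiency definition: IE = (CR_blank − CR_inh)/CR_blank × 100
IE = (12.34 − 2.03) / 12.34 × 100
IE = 10.31 / 12.34 × 100 = 83.5 %

83.5 %


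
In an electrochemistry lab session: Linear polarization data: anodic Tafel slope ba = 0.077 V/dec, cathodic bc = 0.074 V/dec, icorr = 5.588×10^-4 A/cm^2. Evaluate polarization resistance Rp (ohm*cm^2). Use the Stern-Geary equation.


Apply the Stern-Geary equation: Rp = ba*bc / (2.303*icorr*(ba+bc))
ba*bc = 0.077*0.074 = 0.005698
ba+bc = 0.151; 2.303*icorr*(ba+bc) = 2.303*5.588×10^-4*0.151 = 1.9432438×10^-4
Rp = 0.005698 / 1.9432438×10^-4 = 29.3 ohm*cm^2

29.3 ohm*cm^2


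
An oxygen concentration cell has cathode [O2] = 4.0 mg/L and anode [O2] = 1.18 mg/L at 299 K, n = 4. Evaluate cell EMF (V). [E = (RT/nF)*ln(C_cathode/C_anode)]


Apply the Nernst concentration-cell relation: E = (RT/nF)*ln(C_cathode/C_anode)
RT/nF = 8.314*299/(4*96485) = 0.00644112 V
ln(4.0/1.18) = 1.22078
E = 0.00644112 * 1.22078 = 0.00786 V

0.00786 V


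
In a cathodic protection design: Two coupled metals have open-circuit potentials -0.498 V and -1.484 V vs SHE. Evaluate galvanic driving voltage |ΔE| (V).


Driving voltage is the absolute potential difference.
|ΔE| = |-0.498 − (-1.484)| = 0.986 V

0.986 V


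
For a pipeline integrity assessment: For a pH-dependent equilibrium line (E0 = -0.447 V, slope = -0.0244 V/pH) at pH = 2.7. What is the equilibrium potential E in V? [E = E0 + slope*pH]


Apply the Pourbaix line equation: E = E0 + slope*pH
E = -0.447 + (-0.0244)*2.7 = -0.447 + (-0.06588) = -0.51288 V
Rounded to 4 decimal places: E = -0.5129 V

-0.5129 V


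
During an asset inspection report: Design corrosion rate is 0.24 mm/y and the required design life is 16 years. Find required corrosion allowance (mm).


Corrosion allowance = CR × design life
CA = 0.24 * 16 = 3.84 mm

3.84 mm


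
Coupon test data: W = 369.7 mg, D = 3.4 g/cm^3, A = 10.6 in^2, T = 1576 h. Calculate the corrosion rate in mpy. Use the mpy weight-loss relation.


Apply the mpy weight-loss relation: CR = 534 * W / (D * A * T)
Numerator: 534 * 369.7 = 197419.8
Denominator: 3.4 * 10.6 * 1576 = 56799.04
CR = 197419.8 / 56799.04 = 3.47576 mpy

3.47576 mpy


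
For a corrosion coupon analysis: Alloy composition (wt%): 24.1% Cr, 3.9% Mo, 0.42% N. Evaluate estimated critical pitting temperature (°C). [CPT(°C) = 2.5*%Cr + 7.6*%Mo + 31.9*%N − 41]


Apply the ASTM G48 empirical CPT estimate: CPT(°C) = 2.5*%Cr + 7.6*%Mo + 31.9*%N − 41
2.5*24.1 = 60.25; 7.6*3.9 = 29.64; 31.9*0.42 = 13.398
CPT = 60.25 + 29.64 + 13.398 − 41 = 62.288 °C
Rounded to 0.1 °C: CPT ≈ 62.3 °C

62.3 °C


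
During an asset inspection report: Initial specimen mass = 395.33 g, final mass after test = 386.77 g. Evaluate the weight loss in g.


Weight loss = initial − final
WL = 395.33 − 386.77 = 8.56 g

8.56 g


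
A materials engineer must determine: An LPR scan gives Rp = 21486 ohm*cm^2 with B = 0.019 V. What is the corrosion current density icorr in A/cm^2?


Apply the Stern-Geary relation: icorr = B / Rp
icorr = 0.019 / 21486 = 8.843×10^-7 A/cm^2

8.843×10^-7 A/cm^2


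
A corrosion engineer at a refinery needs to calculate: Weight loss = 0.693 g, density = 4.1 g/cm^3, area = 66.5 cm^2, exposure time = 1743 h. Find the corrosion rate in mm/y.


Apply the mm/y weight-loss relation: CR = 87600 * W / (D * A * T)
Numerator: 87600 * 0.693 = 60706.8
Denominator: 4.1 * 66.5 * 1743 = 475228.95
CR = 60706.8 / 475228.95 = 0.12774 mm/y

0.12774 mm/y


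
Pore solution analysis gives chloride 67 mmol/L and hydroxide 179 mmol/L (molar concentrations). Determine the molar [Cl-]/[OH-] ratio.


Threshold parameter = [Cl-] / [OH-] (molar basis; both in mmol/L, so units cancel)
Ratio = 67 / 179 = 0.37

0.37


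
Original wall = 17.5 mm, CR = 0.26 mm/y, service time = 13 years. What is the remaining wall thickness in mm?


Remaining wall = original − CR × time
t = 17.5 − 0.26*13 = 17.5 − 3.38 = 14.12 mm

14.12 mm


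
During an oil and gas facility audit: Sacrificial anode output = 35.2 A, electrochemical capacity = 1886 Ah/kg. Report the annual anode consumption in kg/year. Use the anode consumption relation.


Annual consumption = current * hours per year / capacity
Rate = 35.2 * 8760 / 1886 = 163.5 kg/year

163.5 kg/year


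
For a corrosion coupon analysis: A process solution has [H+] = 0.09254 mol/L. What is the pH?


pH = −log10[H+]
pH = −log10(0.09254) = 1.03

1.03


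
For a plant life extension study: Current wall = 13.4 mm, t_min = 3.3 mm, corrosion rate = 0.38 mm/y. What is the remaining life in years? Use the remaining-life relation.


Apply the remaining-life relation: RL = (t_current − t_min) / CR
RL = (13.4 − 3.3) / 0.38 = 10.1 / 0.38 = 26.6 years

26.6 years


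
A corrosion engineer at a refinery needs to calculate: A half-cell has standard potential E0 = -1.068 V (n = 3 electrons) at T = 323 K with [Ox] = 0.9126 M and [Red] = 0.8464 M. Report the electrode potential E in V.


Apply the Nernst equation: E = E0 + (RT/nF)*ln([Ox]/[Red])
Step 1: RT/nF = 8.314*323/(3*96485) = 0.00927751 V
Step 2: [Ox]/[Red] = 0.9126/0.8464 = 1.078214
Step 3: ln(1.078214) = 0.075306
Step 4: correction = 0.00927751 * 0.075306 = 0.0007 V
E = -1.068 + 0.0007 = -1.0673 V

-1.0673 V


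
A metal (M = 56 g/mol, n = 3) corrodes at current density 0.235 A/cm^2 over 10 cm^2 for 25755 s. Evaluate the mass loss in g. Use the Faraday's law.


Apply Faraday's law: m = i*A*t*M / (n*F)
Total charge passed Q = i*A*t = 0.235*10*25755 = 60524.25 C
m = Q*M/(n*F) = 60524.25*56/(3*96485) = 11.7094 g

11.7094 g


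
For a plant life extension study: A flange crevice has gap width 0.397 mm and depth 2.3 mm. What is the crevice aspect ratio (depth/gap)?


Aspect ratio = depth / gap
Ratio = 2.3 / 0.397 = 5.8

5.8


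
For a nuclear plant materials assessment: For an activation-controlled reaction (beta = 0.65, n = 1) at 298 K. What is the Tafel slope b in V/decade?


Apply the Tafel slope relation: b = 2.303*R*T/(beta*n*F)
Numerator: 2.303 * 8.314 * 298 = 5705.85
Denominator: 0.65 * 1 * 96485 = 62715.25
b = 5705.85 / 62715.25 = 0.091 V/decade

0.091 V/decade


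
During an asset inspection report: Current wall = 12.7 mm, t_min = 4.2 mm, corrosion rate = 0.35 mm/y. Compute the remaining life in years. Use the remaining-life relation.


Apply the remaining-life relation: RL = (t_current − t_min) / CR
RL = (12.7 − 4.2) / 0.35 = 8.5 / 0.35 = 24.3 years

24.3 years


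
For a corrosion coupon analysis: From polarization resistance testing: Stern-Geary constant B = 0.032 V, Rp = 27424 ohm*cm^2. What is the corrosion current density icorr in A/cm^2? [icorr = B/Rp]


Apply the Stern-Geary relation: icorr = B / Rp
icorr = 0.032 / 27424 = 1.167×10^-6 A/cm^2

1.167×10^-6 A/cm^2


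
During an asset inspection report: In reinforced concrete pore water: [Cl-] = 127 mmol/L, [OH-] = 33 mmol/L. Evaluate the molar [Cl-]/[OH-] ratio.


Threshold parameter = [Cl-] / [OH-] (molar basis; both in mmol/L, so units cancel)
Ratio = 127 / 33 = 3.85

3.85


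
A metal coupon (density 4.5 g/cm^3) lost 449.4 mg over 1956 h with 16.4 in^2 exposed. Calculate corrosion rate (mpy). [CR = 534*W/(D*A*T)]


Apply the mpy weight-loss relation: CR = 534 * W / (D * A * T)
Numerator: 534 * 449.4 = 239979.6
Denominator: 4.5 * 16.4 * 1956 = 144352.8
CR = 239979.6 / 144352.8 = 1.662 mpy

1.662 mpy


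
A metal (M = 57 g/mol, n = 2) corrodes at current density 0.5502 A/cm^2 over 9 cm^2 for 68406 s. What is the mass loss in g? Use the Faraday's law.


Apply Faraday's law: m = i*A*t*M / (n*F)
Total charge passed Q = i*A*t = 0.5502*9*68406 = 338732.8308 C
m = Q*M/(n*F) = 338732.8308*57/(2*96485) = 100.0558 g

100.0558 g


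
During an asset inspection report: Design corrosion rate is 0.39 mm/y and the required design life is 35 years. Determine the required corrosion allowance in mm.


Corrosion allowance = CR × design life
CA = 0.39 * 35 = 13.65 mm

13.65 mm


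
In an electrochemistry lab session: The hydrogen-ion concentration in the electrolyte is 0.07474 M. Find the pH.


pH = −log10[H+]
pH = −log10(0.07474) = 1.13

1.13


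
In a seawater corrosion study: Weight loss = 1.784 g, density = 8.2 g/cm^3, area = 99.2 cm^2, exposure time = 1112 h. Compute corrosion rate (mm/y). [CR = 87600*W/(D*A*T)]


Apply the mm/y weight-loss relation: CR = 87600 * W / (D * A * T)
Numerator: 87600 * 1.784 = 156278.4
Denominator: 8.2 * 99.2 * 1112 = 904545.28
CR = 156278.4 / 904545.28 = 0.17277 mm/y

0.17277 mm/y


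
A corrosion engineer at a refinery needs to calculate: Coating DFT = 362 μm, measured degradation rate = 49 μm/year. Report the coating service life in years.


Service life = thickness / degradation rate
Life = 362 / 49 = 7.4 years

7.4 years


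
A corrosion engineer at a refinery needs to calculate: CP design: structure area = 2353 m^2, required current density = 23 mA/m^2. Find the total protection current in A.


I = area * current density, then convert mA → A (÷1000)
I = 2353 * 23 / 1000 = 54.12 A

54.12 A


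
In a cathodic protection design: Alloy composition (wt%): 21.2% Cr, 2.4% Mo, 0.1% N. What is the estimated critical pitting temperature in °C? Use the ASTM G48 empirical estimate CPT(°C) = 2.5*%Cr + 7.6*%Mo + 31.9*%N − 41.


Apply the ASTM G48 empirical CPT estimate: CPT(°C) = 2.5*%Cr + 7.6*%Mo + 31.9*%N − 41
2.5*21.2 = 53; 7.6*2.4 = 18.24; 31.9*0.1 = 3.19
CPT = 53 + 18.24 + 3.19 − 41 = 33.43 °C
Rounded to 0.1 °C: CPT ≈ 33.4 °C

33.4 °C


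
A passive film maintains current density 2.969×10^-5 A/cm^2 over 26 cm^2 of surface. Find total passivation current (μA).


I = i_pass * A, then convert A → μA (×10^6)
I = 2.969×10^-5 * 26 * 10^6 = 771.94 μA

771.94 μA


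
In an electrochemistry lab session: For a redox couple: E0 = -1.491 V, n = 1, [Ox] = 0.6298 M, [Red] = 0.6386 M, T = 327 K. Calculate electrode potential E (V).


Apply the Nernst equation: E = E0 + (RT/nF)*ln([Ox]/[Red])
Step 1: RT/nF = 8.314*327/(1*96485) = 0.02817721 V
Step 2: [Ox]/[Red] = 0.6298/0.6386 = 0.98622
Step 3: ln(0.98622) = -0.013876
Step 4: correction = 0.02817721 * -0.013876 = -0.0004 V
E = -1.491 + -0.0004 = -1.4914 V

-1.4914 V


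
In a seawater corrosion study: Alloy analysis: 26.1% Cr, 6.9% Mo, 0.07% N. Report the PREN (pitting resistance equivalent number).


Apply the PREN formula: PREN = Cr + 3.3*Mo + 16*N
PREN = 26.1 + 3.3*6.9 + 16*0.07
PREN = 26.1 + 22.77 + 1.12 = 49.99

49.99


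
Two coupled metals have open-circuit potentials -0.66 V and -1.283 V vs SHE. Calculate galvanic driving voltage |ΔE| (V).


Driving voltage is the absolute potential difference.
|ΔE| = |-0.66 − (-1.283)| = 0.623 V

0.623 V


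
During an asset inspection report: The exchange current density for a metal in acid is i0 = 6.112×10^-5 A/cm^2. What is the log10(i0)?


i0 = 6.112×10^-5 A/cm^2
log10(i0) = -4.214

-4.214


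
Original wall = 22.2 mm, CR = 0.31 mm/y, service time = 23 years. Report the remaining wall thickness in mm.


Remaining wall = original − CR × time
t = 22.2 − 0.31*23 = 22.2 − 7.13 = 15.07 mm

15.07 mm


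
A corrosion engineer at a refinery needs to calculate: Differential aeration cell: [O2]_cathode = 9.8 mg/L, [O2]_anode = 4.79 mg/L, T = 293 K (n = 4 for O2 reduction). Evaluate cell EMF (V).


Apply the Nernst concentration-cell relation: E = (RT/nF)*ln(C_cathode/C_anode)
RT/nF = 8.314*293/(4*96485) = 0.00631187 V
ln(9.8/4.79) = 0.71585
E = 0.00631187 * 0.71585 = 0.00452 V

0.00452 V


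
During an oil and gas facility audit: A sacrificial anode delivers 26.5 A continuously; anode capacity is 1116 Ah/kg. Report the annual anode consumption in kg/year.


Annual consumption = current * hours per year / capacity
Rate = 26.5 * 8760 / 1116 = 208.0 kg/year

208.0 kg/year


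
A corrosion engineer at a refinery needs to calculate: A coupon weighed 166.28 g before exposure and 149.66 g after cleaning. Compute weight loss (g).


Weight loss = initial − final
WL = 166.28 − 149.66 = 16.62 g

16.62 g


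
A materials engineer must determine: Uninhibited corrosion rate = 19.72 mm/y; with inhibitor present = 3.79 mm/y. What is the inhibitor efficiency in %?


Apply the inhibitor-efficiency definition: IE = (CR_blank − CR_inh)/CR_blank × 100
IE = (19.72 − 3.79) / 19.72 × 100
IE = 15.93 / 19.72 × 100 = 80.8 %

80.8 %


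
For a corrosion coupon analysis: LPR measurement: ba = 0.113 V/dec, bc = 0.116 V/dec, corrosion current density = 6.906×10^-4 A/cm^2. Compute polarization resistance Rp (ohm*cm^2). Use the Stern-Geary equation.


Apply the Stern-Geary equation: Rp = ba*bc / (2.303*icorr*(ba+bc))
ba*bc = 0.113*0.116 = 0.013108
ba+bc = 0.229; 2.303*icorr*(ba+bc) = 2.303*6.906×10^-4*0.229 = 3.6421346×10^-4
Rp = 0.013108 / 3.6421346×10^-4 = 36.0 ohm*cm^2

36.0 ohm*cm^2


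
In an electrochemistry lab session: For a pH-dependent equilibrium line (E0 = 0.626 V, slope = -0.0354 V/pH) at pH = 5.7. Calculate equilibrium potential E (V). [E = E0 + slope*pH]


Apply the Pourbaix line equation: E = E0 + slope*pH
E = 0.626 + (-0.0354)*5.7 = 0.626 + (-0.20178) = 0.42422 V
Rounded to 3 decimal places: E = 0.424 V

0.424 V


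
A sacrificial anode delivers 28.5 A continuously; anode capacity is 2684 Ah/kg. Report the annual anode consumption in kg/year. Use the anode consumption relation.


Annual consumption = current * hours per year / capacity
Rate = 28.5 * 8760 / 2684 = 93.0 kg/year

93.0 kg/year


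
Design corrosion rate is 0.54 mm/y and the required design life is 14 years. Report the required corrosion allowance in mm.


Corrosion allowance = CR × design life
CA = 0.54 * 14 = 7.56 mm

7.56 mm


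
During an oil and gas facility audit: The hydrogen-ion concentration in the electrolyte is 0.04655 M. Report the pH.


pH = −log10[H+]
pH = −log10(0.04655) = 1.33

1.33


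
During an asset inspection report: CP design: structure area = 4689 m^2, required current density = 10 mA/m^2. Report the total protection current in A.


I = area * current density, then convert mA → A (÷1000)
I = 4689 * 10 / 1000 = 46.89 A

46.89 A


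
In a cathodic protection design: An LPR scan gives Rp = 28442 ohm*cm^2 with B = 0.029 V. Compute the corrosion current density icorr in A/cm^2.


Apply the Stern-Geary relation: icorr = B / Rp
icorr = 0.029 / 28442 = 1.02×10^-6 A/cm^2

1.02×10^-6 A/cm^2


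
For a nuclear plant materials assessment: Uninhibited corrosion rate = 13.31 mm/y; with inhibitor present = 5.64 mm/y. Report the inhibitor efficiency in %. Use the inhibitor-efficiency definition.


Apply the inhibitor-efficiency definition: IE = (CR_blank − CR_inh)/CR_blank × 100
IE = (13.31 − 5.64) / 13.31 × 100
IE = 7.67 / 13.31 × 100 = 57.6 %

57.6 %


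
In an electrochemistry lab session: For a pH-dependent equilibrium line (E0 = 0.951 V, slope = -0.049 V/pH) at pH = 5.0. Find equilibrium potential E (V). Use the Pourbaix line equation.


Apply the Pourbaix line equation: E = E0 + slope*pH
E = 0.951 + (-0.049)*5.0 = 0.951 + (-0.245) = 0.706 V
Rounded to 3 decimal places: E = 0.706 V

0.706 V


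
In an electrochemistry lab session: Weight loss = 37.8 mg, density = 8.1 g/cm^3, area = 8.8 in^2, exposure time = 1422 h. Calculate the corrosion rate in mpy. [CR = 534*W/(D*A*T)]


Apply the mpy weight-loss relation: CR = 534 * W / (D * A * T)
Numerator: 534 * 37.8 = 20185.2
Denominator: 8.1 * 8.8 * 1422 = 101360.16
CR = 20185.2 / 101360.16 = 0.19914 mpy

0.19914 mpy


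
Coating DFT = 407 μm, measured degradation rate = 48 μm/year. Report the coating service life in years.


Service life = thickness / degradation rate
Life = 407 / 48 = 8.5 years

8.5 years


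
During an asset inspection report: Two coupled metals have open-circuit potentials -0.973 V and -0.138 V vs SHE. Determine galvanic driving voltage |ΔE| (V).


Driving voltage is the absolute potential difference.
|ΔE| = |-0.973 − (-0.138)| = 0.835 V

0.835 V
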